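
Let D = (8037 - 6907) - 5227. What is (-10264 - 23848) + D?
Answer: -38209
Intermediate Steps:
D = -4097 (D = 1130 - 5227 = -4097)
(-10264 - 23848) + D = (-10264 - 23848) - 4097 = -34112 - 4097 = -38209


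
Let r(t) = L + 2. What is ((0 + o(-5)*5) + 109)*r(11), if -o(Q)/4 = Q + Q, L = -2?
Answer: 0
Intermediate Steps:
o(Q) = -8*Q (o(Q) = -4*(Q + Q) = -8*Q)
r(t) = 0 (r(t) = -2 + 2 = 0)
((0 + o(-5)*5) + 109)*r(11) = ((0 - 8*(-5)*5) + 109)*0 = ((0 + 40*5) + 109)*0 = ((0 + 200) + 109)*0 = (200 + 109)*0 = 309*0 = 0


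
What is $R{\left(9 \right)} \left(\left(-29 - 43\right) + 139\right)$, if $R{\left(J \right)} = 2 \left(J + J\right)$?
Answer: $2412$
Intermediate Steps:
$R{\left(J \right)} = 4 J$ ($R{\left(J \right)} = 2 \cdot 2 J = 4 J$)
$R{\left(9 \right)} \left(\left(-29 - 43\right) + 139\right) = 4 \cdot 9 \left(\left(-29 - 43\right) + 139\right) = 36 \left(\left(-29 - 43\right) + 139\right) = 36 \left(-72 + 139\right) = 36 \cdot 67 = 2412$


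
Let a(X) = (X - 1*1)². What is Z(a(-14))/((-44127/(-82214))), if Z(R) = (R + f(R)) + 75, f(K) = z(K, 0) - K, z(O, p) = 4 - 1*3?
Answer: 6248264/44127 ≈ 141.60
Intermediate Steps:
a(X) = (-1 + X)² (a(X) = (X - 1)² = (-1 + X)²)
z(O, p) = 1 (z(O, p) = 4 - 3 = 1)
f(K) = 1 - K
Z(R) = 76 (Z(R) = (R + (1 - R)) + 75 = 1 + 75 = 76)
Z(a(-14))/((-44127/(-82214))) = 76/((-44127/(-82214))) = 76/((-44127*(-1/82214))) = 76/(44127/82214) = 76*(82214/44127) = 6248264/44127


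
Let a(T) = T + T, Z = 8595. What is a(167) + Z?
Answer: 8929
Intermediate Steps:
a(T) = 2*T
a(167) + Z = 2*167 + 8595 = 334 + 8595 = 8929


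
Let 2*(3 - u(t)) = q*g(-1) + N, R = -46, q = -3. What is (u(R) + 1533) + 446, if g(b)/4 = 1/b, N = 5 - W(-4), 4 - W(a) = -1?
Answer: 1976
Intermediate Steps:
W(a) = 5 (W(a) = 4 - 1*(-1) = 4 + 1 = 5)
N = 0 (N = 5 - 1*5 = 5 - 5 = 0)
g(b) = 4/b
u(t) = -3 (u(t) = 3 - (-12/(-1) + 0)/2 = 3 - (-12*(-1) + 0)/2 = 3 - (-3*(-4) + 0)/2 = 3 - (12 + 0)/2 = 3 - ½*12 = 3 - 6 = -3)
(u(R) + 1533) + 446 = (-3 + 1533) + 446 = 1530 + 446 = 1976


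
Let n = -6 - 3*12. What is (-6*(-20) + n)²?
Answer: 6084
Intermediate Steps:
n = -42 (n = -6 - 36 = -42)
(-6*(-20) + n)² = (-6*(-20) - 42)² = (120 - 42)² = 78² = 6084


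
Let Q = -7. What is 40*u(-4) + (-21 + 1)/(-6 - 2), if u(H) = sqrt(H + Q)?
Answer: 5/2 + 40*I*sqrt(11) ≈ 2.5 + 132.67*I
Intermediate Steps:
u(H) = sqrt(-7 + H) (u(H) = sqrt(H - 7) = sqrt(-7 + H))
40*u(-4) + (-21 + 1)/(-6 - 2) = 40*sqrt(-7 - 4) + (-21 + 1)/(-6 - 2) = 40*sqrt(-11) - 20/(-8) = 40*(I*sqrt(11)) - 20*(-1/8) = 40*I*sqrt(11) + 5/2 = 5/2 + 40*I*sqrt(11)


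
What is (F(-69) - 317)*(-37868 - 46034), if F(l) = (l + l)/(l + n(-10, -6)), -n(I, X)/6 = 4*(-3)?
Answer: 30456426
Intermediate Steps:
n(I, X) = 72 (n(I, X) = -24*(-3) = -6*(-12) = 72)
F(l) = 2*l/(72 + l) (F(l) = (l + l)/(l + 72) = (2*l)/(72 + l) = 2*l/(72 + l))
(F(-69) - 317)*(-37868 - 46034) = (2*(-69)/(72 - 69) - 317)*(-37868 - 46034) = (2*(-69)/3 - 317)*(-83902) = (2*(-69)*(1/3) - 317)*(-83902) = (-46 - 317)*(-83902) = -363*(-83902) = 30456426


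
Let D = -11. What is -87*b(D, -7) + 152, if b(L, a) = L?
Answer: 1109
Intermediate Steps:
-87*b(D, -7) + 152 = -87*(-11) + 152 = 957 + 152 = 1109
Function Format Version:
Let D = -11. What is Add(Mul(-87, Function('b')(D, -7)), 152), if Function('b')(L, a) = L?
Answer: 1109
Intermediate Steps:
Add(Mul(-87, Function('b')(D, -7)), 152) = Add(Mul(-87, -11), 152) = Add(957, 152) = 1109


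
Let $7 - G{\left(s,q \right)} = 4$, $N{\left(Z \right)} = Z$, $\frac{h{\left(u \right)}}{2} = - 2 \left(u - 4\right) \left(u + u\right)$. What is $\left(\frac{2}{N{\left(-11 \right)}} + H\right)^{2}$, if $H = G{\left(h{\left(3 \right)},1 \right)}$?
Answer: $\frac{961}{121} \approx 7.9421$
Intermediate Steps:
$h{\left(u \right)} = - 8 u \left(-4 + u\right)$ ($h{\left(u \right)} = 2 \left(- 2 \left(u - 4\right) \left(u + u\right)\right) = 2 \left(- 2 \left(-4 + u\right) 2 u\right) = 2 \left(- 2 \cdot 2 u \left(-4 + u\right)\right) = 2 \left(- 4 u \left(-4 + u\right)\right) = - 8 u \left(-4 + u\right)$)
$G{\left(s,q \right)} = 3$ ($G{\left(s,q \right)} = 7 - 4 = 3$)
$H = 3$
$\left(\frac{2}{N{\left(-11 \right)}} + H\right)^{2} = \left(\frac{2}{-11} + 3\right)^{2} = \left(2 \left(- \frac{1}{11}\right) + 3\right)^{2} = \left(- \frac{2}{11} + 3\right)^{2} = \left(\frac{31}{11}\right)^{2} = \frac{961}{121}$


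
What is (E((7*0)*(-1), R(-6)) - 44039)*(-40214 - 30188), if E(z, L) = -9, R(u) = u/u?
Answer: 3101067296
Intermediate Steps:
R(u) = 1
(E((7*0)*(-1), R(-6)) - 44039)*(-40214 - 30188) = (-9 - 44039)*(-40214 - 30188) = -44048*(-70402) = 3101067296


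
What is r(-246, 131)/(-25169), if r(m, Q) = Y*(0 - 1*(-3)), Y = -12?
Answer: 36/25169 ≈ 0.0014303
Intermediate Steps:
r(m, Q) = -36 (r(m, Q) = -12*(0 - 1*(-3)) = -12*(0 + 3) = -12*3 = -36)
r(-246, 131)/(-25169) = -36/(-25169) = -36*(-1/25169) = 36/25169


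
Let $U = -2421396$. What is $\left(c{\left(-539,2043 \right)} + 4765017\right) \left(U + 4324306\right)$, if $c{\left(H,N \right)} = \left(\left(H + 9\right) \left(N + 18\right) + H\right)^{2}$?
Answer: $2272773699919277980$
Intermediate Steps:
$c{\left(H,N \right)} = \left(H + \left(9 + H\right) \left(18 + N\right)\right)^{2}$ ($c{\left(H,N \right)} = \left(\left(9 + H\right) \left(18 + N\right) + H\right)^{2} = \left(H + \left(9 + H\right) \left(18 + N\right)\right)^{2}$)
$\left(c{\left(-539,2043 \right)} + 4765017\right) \left(U + 4324306\right) = \left(\left(162 + 9 \cdot 2043 + 19 \left(-539\right) - 1101177\right)^{2} + 4765017\right) \left(-2421396 + 4324306\right) = \left(\left(162 + 18387 - 10241 - 1101177\right)^{2} + 4765017\right) 1902910 = \left(\left(-1092869\right)^{2} + 4765017\right) 1902910 = \left(1194362651161 + 4765017\right) 1902910 = 1194367416178 \cdot 1902910 = 2272773699919277980$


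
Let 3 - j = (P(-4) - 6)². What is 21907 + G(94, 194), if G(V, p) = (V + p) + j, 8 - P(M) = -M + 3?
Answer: 22173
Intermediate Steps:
P(M) = 5 + M (P(M) = 8 - (-M + 3) = 8 - (3 - M) = 8 + (-3 + M) = 5 + M)
j = -22 (j = 3 - ((5 - 4) - 6)² = 3 - (1 - 6)² = 3 - 1*(-5)² = 3 - 1*25 = 3 - 25 = -22)
G(V, p) = -22 + V + p (G(V, p) = (V + p) - 22 = -22 + V + p)
21907 + G(94, 194) = 21907 + (-22 + 94 + 194) = 21907 + 266 = 22173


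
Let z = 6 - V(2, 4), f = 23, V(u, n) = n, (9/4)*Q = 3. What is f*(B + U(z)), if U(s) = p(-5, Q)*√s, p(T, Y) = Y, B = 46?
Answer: 1058 + 92*√2/3 ≈ 1101.4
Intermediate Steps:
Q = 4/3 (Q = (4/9)*3 = 4/3 ≈ 1.3333)
z = 2 (z = 6 - 1*4 = 6 - 4 = 2)
U(s) = 4*√s/3
f*(B + U(z)) = 23*(46 + 4*√2/3) = 1058 + 92*√2/3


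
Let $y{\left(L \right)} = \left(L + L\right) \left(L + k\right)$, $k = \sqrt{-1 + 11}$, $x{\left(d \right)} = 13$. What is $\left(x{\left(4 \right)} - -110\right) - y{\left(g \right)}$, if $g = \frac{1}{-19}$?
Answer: $\frac{44401}{361} + \frac{2 \sqrt{10}}{19} \approx 123.33$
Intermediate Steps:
$k = \sqrt{10} \approx 3.1623$
$g = - \frac{1}{19} \approx -0.052632$
$y{\left(L \right)} = 2 L \left(L + \sqrt{10}\right)$ ($y{\left(L \right)} = \left(L + L\right) \left(L + \sqrt{10}\right) = 2 L \left(L + \sqrt{10}\right)$)
$\left(x{\left(4 \right)} - -110\right) - y{\left(g \right)} = \left(13 - -110\right) - 2 \left(- \frac{1}{19}\right) \left(- \frac{1}{19} + \sqrt{10}\right) = \left(13 + 110\right) - \left(\frac{2}{361} - \frac{2 \sqrt{10}}{19}\right) = 123 - \left(\frac{2}{361} - \frac{2 \sqrt{10}}{19}\right) = \frac{44401}{361} + \frac{2 \sqrt{10}}{19}$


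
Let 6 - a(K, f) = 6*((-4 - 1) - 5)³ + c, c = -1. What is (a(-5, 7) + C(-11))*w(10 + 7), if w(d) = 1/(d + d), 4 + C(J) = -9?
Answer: 2997/17 ≈ 176.29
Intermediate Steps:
C(J) = -13 (C(J) = -4 - 9 = -13)
a(K, f) = 6007 (a(K, f) = 6 - (6*((-4 - 1) - 5)³ - 1) = 6 - (6*(-5 - 5)³ - 1) = 6 - (6*(-10)³ - 1) = 6 - (6*(-1000) - 1) = 6 - (-6000 - 1) = 6 - 1*(-6001) = 6 + 6001 = 6007)
w(d) = 1/(2*d)
(a(-5, 7) + C(-11))*w(10 + 7) = (6007 - 13)*(1/(2*(10 + 7))) = 5994*((½)/17) = 5994*((½)*(1/17)) = 5994*(1/34) = 2997/17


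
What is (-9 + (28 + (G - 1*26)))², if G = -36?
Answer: 1849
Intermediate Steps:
(-9 + (28 + (G - 1*26)))² = (-9 + (28 + (-36 - 1*26)))² = (-9 + (28 + (-36 - 26)))² = (-9 + (28 - 62))² = (-9 - 34)² = (-43)² = 1849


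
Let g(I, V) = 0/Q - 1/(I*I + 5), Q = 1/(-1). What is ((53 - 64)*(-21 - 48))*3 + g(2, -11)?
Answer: 20492/9 ≈ 2276.9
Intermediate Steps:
Q = -1
g(I, V) = -1/(5 + I²) (g(I, V) = 0/(-1) - 1/(I*I + 5) = 0*(-1) - 1/(I² + 5) = 0 - 1/(5 + I²) = -1/(5 + I²))
((53 - 64)*(-21 - 48))*3 + g(2, -11) = ((53 - 64)*(-21 - 48))*3 - 1/(5 + 2²) = -11*(-69)*3 - 1/(5 + 4) = 759*3 - 1/9 = 2277 - 1*⅑ = 2277 - ⅑ = 20492/9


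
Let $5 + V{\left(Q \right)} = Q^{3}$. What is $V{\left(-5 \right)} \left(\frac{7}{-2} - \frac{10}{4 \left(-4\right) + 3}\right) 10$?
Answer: $3550$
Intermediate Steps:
$V{\left(Q \right)} = -5 + Q^{3}$
$V{\left(-5 \right)} \left(\frac{7}{-2} - \frac{10}{4 \left(-4\right) + 3}\right) 10 = \left(-5 + \left(-5\right)^{3}\right) \left(\frac{7}{-2} - \frac{10}{4 \left(-4\right) + 3}\right) 10 = \left(-5 - 125\right) \left(7 \left(- \frac{1}{2}\right) - \frac{10}{-16 + 3}\right) 10 = - 130 \left(- \frac{7}{2} - \frac{10}{-13}\right) 10 = - 130 \left(- \frac{7}{2} - - \frac{10}{13}\right) 10 = - 130 \left(- \frac{7}{2} + \frac{10}{13}\right) 10 = \left(-130\right) \left(- \frac{71}{26}\right) 10 = 355 \cdot 10 = 3550$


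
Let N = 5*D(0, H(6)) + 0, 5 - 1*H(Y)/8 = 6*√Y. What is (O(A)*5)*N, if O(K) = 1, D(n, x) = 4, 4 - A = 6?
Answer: 100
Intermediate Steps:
H(Y) = 40 - 48*√Y
A = -2 (A = 4 - 1*6 = 4 - 6 = -2)
N = 20 (N = 5*4 + 0 = 20 + 0 = 20)
(O(A)*5)*N = (1*5)*20 = 5*20 = 100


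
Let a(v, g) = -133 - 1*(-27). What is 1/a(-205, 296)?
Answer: -1/106 ≈ -0.0094340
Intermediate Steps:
a(v, g) = -106 (a(v, g) = -133 + 27 = -106)
1/a(-205, 296) = 1/(-106) = -1/106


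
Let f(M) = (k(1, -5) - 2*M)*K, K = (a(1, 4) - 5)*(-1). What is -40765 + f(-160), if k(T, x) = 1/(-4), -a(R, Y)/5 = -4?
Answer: -182245/4 ≈ -45561.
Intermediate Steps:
a(R, Y) = 20 (a(R, Y) = -5*(-4) = 20)
k(T, x) = -1/4
K = -15 (K = (20 - 5)*(-1) = 15*(-1) = -15)
f(M) = 15/4 + 30*M (f(M) = (-1/4 - 2*M)*(-15) = 15/4 + 30*M)
-40765 + f(-160) = -40765 + (15/4 + 30*(-160)) = -40765 + (15/4 - 4800) = -40765 - 19185/4 = -182245/4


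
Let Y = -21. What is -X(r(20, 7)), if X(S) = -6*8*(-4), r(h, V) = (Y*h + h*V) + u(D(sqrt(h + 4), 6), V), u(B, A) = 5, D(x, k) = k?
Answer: -192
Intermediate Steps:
r(h, V) = 5 - 21*h + V*h (r(h, V) = (-21*h + h*V) + 5 = (-21*h + V*h) + 5 = 5 - 21*h + V*h)
X(S) = 192 (X(S) = -48*(-4) = 192)
-X(r(20, 7)) = -1*192 = -192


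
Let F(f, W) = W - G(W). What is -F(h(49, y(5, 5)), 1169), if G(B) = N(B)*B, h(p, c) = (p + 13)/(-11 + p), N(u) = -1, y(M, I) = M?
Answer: -2338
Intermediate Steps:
h(p, c) = (13 + p)/(-11 + p)
G(B) = -B
F(f, W) = 2*W (F(f, W) = W - (-1)*W = W + W = 2*W)
-F(h(49, y(5, 5)), 1169) = -2*1169 = -1*2338 = -2338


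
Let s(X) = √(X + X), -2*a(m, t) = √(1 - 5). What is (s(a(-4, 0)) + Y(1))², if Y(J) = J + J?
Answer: 8 - 6*I ≈ 8.0 - 6.0*I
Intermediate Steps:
a(m, t) = -I (a(m, t) = -√(1 - 5)/2 = -I)
Y(J) = 2*J
s(X) = √2*√X (s(X) = √(2*X) = √2*√X)
(s(a(-4, 0)) + Y(1))² = (√2*√(-I) + 2*1)² = (√2*√(-I) + 2)² = (2 + √2*√(-I))²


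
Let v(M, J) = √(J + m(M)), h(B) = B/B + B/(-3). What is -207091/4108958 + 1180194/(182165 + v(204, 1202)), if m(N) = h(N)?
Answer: 29217097308231513/4545067200406474 - 196699*√1135/5530681015 ≈ 6.4271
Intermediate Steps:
h(B) = 1 - B/3 (h(B) = 1 + B*(-⅓) = 1 - B/3)
m(N) = 1 - N/3
v(M, J) = √(1 + J - M/3) (v(M, J) = √(J + (1 - M/3)) = √(1 + J - M/3))
-207091/4108958 + 1180194/(182165 + v(204, 1202)) = -207091/4108958 + 1180194/(182165 + √(9 - 3*204 + 9*1202)/3) = -207091*1/4108958 + 1180194/(182165 + √(9 - 612 + 10818)/3) = -207091/4108958 + 1180194/(182165 + √10215/3) = -207091/4108958 + 1180194/(182165 + (3*√1135)/3) = -207091/4108958 + 1180194/(182165 + √1135)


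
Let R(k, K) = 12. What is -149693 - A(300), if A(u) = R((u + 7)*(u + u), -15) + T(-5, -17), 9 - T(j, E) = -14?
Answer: -149728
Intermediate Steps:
T(j, E) = 23 (T(j, E) = 9 - 1*(-14) = 9 + 14 = 23)
A(u) = 35 (A(u) = 12 + 23 = 35)
-149693 - A(300) = -149693 - 1*35 = -149693 - 35 = -149728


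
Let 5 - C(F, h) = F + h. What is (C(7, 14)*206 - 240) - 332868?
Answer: -336404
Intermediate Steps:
C(F, h) = 5 - F - h (C(F, h) = 5 - (F + h) = 5 + (-F - h) = 5 - F - h)
(C(7, 14)*206 - 240) - 332868 = ((5 - 1*7 - 1*14)*206 - 240) - 332868 = ((5 - 7 - 14)*206 - 240) - 332868 = (-16*206 - 240) - 332868 = (-3296 - 240) - 332868 = -3536 - 332868 = -336404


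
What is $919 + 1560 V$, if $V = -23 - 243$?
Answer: $-414041$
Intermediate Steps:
$V = -266$
$919 + 1560 V = 919 + 1560 \left(-266\right) = 919 - 414960 = -414041$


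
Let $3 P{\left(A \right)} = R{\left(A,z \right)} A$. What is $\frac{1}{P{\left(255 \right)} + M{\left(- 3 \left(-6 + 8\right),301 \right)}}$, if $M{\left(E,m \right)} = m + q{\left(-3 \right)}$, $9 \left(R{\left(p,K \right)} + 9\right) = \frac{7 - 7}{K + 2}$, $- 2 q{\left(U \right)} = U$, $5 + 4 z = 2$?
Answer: $- \frac{2}{925} \approx -0.0021622$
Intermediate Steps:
$z = - \frac{3}{4}$ ($z = - \frac{5}{4} + \frac{1}{4} \cdot 2 = - \frac{5}{4} + \frac{1}{2} = - \frac{3}{4} \approx -0.75$)
$q{\left(U \right)} = - \frac{U}{2}$
$R{\left(p,K \right)} = -9$ ($R{\left(p,K \right)} = -9 + \frac{\left(7 - 7\right) \frac{1}{K + 2}}{9} = -9 + \frac{0 \frac{1}{2 + K}}{9} = -9 + \frac{1}{9} \cdot 0 = -9 + 0 = -9$)
$M{\left(E,m \right)} = \frac{3}{2} + m$ ($M{\left(E,m \right)} = m - - \frac{3}{2} = m + \frac{3}{2} = \frac{3}{2} + m$)
$P{\left(A \right)} = - 3 A$ ($P{\left(A \right)} = \frac{\left(-9\right) A}{3} = - 3 A$)
$\frac{1}{P{\left(255 \right)} + M{\left(- 3 \left(-6 + 8\right),301 \right)}} = \frac{1}{\left(-3\right) 255 + \left(\frac{3}{2} + 301\right)} = \frac{1}{-765 + \frac{605}{2}} = \frac{1}{- \frac{925}{2}} = - \frac{2}{925}$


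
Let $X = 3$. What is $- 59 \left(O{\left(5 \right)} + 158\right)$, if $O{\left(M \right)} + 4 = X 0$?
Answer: $-9086$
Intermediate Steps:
$O{\left(M \right)} = -4$ ($O{\left(M \right)} = -4 + 3 \cdot 0 = -4 + 0 = -4$)
$- 59 \left(O{\left(5 \right)} + 158\right) = - 59 \left(-4 + 158\right) = \left(-59\right) 154 = -9086$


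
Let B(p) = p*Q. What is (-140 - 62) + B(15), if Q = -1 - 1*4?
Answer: -277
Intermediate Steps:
Q = -5 (Q = -1 - 4 = -5)
B(p) = -5*p (B(p) = p*(-5) = -5*p)
(-140 - 62) + B(15) = (-140 - 62) - 5*15 = -202 - 75 = -277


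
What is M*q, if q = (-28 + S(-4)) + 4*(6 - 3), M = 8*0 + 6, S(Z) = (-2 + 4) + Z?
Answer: -108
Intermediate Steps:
S(Z) = 2 + Z
M = 6 (M = 0 + 6 = 6)
q = -18 (q = (-28 + (2 - 4)) + 4*(6 - 3) = (-28 - 2) + 4*3 = -30 + 12 = -18)
M*q = 6*(-18) = -108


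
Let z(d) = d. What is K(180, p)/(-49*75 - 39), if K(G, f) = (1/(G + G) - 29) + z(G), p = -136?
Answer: -54361/1337040 ≈ -0.040658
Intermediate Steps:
K(G, f) = -29 + G + 1/(2*G) (K(G, f) = (1/(G + G) - 29) + G = (1/(2*G) - 29) + G = (-29 + 1/(2*G)) + G = -29 + G + 1/(2*G))
K(180, p)/(-49*75 - 39) = (-29 + 180 + (½)/180)/(-49*75 - 39) = (-29 + 180 + (½)*(1/180))/(-3675 - 39) = (-29 + 180 + 1/360)/(-3714) = (54361/360)*(-1/3714) = -54361/1337040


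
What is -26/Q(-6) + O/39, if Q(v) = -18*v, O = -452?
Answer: -8305/702 ≈ -11.830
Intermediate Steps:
-26/Q(-6) + O/39 = -26/((-18*(-6))) - 452/39 = -26/108 - 452*1/39 = -26*1/108 - 452/39 = -13/54 - 452/39 = -8305/702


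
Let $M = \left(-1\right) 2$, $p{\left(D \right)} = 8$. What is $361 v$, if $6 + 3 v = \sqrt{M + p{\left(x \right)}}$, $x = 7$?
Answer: $-722 + \frac{361 \sqrt{6}}{3} \approx -427.24$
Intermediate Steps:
$M = -2$
$v = -2 + \frac{\sqrt{6}}{3}$ ($v = -2 + \frac{\sqrt{-2 + 8}}{3} = -2 + \frac{\sqrt{6}}{3} \approx -1.1835$)
$361 v = 361 \left(-2 + \frac{\sqrt{6}}{3}\right) = -722 + \frac{361 \sqrt{6}}{3}$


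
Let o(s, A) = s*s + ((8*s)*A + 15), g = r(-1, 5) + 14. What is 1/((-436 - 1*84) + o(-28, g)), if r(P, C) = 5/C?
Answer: -1/3081 ≈ -0.00032457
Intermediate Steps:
g = 15 (g = 5/5 + 14 = 5*(⅕) + 14 = 1 + 14 = 15)
o(s, A) = 15 + s² + 8*A*s (o(s, A) = s² + (8*A*s + 15) = s² + (15 + 8*A*s) = 15 + s² + 8*A*s)
1/((-436 - 1*84) + o(-28, g)) = 1/((-436 - 1*84) + (15 + (-28)² + 8*15*(-28))) = 1/((-436 - 84) + (15 + 784 - 3360)) = 1/(-520 - 2561) = 1/(-3081) = -1/3081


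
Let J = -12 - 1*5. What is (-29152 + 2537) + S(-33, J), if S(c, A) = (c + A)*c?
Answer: -24965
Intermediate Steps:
J = -17 (J = -12 - 5 = -17)
S(c, A) = c*(A + c) (S(c, A) = (A + c)*c = c*(A + c))
(-29152 + 2537) + S(-33, J) = (-29152 + 2537) - 33*(-17 - 33) = -26615 - 33*(-50) = -26615 + 1650 = -24965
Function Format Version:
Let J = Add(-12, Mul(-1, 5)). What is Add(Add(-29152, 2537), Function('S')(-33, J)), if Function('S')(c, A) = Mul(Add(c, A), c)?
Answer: -24965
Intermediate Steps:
J = -17 (J = Add(-12, -5) = -17)
Function('S')(c, A) = Mul(c, Add(A, c)) (Function('S')(c, A) = Mul(Add(A, c), c) = Mul(c, Add(A, c)))
Add(Add(-29152, 2537), Function('S')(-33, J)) = Add(Add(-29152, 2537), Mul(-33, Add(-17, -33))) = Add(-26615, Mul(-33, -50)) = Add(-26615, 1650) = -24965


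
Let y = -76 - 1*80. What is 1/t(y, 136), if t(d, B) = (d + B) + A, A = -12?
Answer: -1/32 ≈ -0.031250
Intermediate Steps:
y = -156 (y = -76 - 80 = -156)
t(d, B) = -12 + B + d (t(d, B) = (d + B) - 12 = (B + d) - 12 = -12 + B + d)
1/t(y, 136) = 1/(-12 + 136 - 156) = 1/(-32) = -1/32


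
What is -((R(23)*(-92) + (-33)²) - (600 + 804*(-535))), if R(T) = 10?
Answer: -429709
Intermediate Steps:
-((R(23)*(-92) + (-33)²) - (600 + 804*(-535))) = -((10*(-92) + (-33)²) - (600 + 804*(-535))) = -((-920 + 1089) - (600 - 430140)) = -(169 - 1*(-429540)) = -(169 + 429540) = -1*429709 = -429709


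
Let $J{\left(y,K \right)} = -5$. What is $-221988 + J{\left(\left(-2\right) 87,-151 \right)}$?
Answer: $-221993$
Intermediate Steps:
$-221988 + J{\left(\left(-2\right) 87,-151 \right)} = -221988 - 5 = -221993$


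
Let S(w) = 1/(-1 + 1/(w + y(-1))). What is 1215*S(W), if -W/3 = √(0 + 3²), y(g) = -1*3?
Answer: -14580/13 ≈ -1121.5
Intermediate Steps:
y(g) = -3
W = -9 (W = -3*√(0 + 3²) = -3*√(0 + 9) = -3*√9 = -3*3 = -9)
S(w) = 1/(-1 + 1/(-3 + w)) (S(w) = 1/(-1 + 1/(w - 3)) = 1/(-1 + 1/(-3 + w)))
1215*S(W) = 1215*((3 - 1*(-9))/(-4 - 9)) = 1215*((3 + 9)/(-13)) = 1215*(-1/13*12) = 1215*(-12/13) = -14580/13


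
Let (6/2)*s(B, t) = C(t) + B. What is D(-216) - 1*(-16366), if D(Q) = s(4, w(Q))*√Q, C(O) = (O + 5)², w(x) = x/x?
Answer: 16366 + 80*I*√6 ≈ 16366.0 + 195.96*I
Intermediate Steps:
w(x) = 1
C(O) = (5 + O)²
s(B, t) = B/3 + (5 + t)²/3 (s(B, t) = ((5 + t)² + B)/3 = (B + (5 + t)²)/3 = B/3 + (5 + t)²/3)
D(Q) = 40*√Q/3 (D(Q) = ((⅓)*4 + (5 + 1)²/3)*√Q = (4/3 + (⅓)*6²)*√Q = (4/3 + (⅓)*36)*√Q = (4/3 + 12)*√Q = 40*√Q/3)
D(-216) - 1*(-16366) = 40*√(-216)/3 - 1*(-16366) = 40*(6*I*√6)/3 + 16366 = 80*I*√6 + 16366 = 16366 + 80*I*√6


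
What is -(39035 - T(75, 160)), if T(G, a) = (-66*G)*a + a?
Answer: -830875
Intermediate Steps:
T(G, a) = a - 66*G*a (T(G, a) = -66*G*a + a = a - 66*G*a)
-(39035 - T(75, 160)) = -(39035 - 160*(1 - 66*75)) = -(39035 - 160*(1 - 4950)) = -(39035 - 160*(-4949)) = -(39035 - 1*(-791840)) = -(39035 + 791840) = -1*830875 = -830875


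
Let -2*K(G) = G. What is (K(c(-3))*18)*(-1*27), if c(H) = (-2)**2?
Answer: 972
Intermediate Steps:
c(H) = 4
K(G) = -G/2
(K(c(-3))*18)*(-1*27) = (-1/2*4*18)*(-1*27) = -2*18*(-27) = -36*(-27) = 972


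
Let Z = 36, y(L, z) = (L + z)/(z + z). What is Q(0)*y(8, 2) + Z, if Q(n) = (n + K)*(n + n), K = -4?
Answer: 36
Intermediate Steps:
y(L, z) = (L + z)/(2*z) (y(L, z) = (L + z)/((2*z)) = (L + z)*(1/(2*z)) = (L + z)/(2*z))
Q(n) = 2*n*(-4 + n) (Q(n) = (n - 4)*(n + n) = (-4 + n)*(2*n) = 2*n*(-4 + n))
Q(0)*y(8, 2) + Z = (2*0*(-4 + 0))*((½)*(8 + 2)/2) + 36 = (2*0*(-4))*((½)*(½)*10) + 36 = 0*(5/2) + 36 = 0 + 36 = 36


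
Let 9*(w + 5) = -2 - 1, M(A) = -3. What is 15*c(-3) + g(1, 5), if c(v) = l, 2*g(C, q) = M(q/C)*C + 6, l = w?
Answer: -157/2 ≈ -78.500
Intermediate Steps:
w = -16/3 (w = -5 + (-2 - 1)/9 = -5 + (1/9)*(-3) = -5 - 1/3 = -16/3 ≈ -5.3333)
l = -16/3 ≈ -5.3333
g(C, q) = 3 - 3*C/2 (g(C, q) = (-3*C + 6)/2 = (6 - 3*C)/2 = 3 - 3*C/2)
c(v) = -16/3
15*c(-3) + g(1, 5) = 15*(-16/3) + (3 - 3/2*1) = -80 + (3 - 3/2) = -80 + 3/2 = -157/2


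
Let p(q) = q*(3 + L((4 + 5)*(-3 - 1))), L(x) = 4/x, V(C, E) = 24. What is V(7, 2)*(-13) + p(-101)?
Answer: -5434/9 ≈ -603.78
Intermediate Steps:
p(q) = 26*q/9 (p(q) = q*(3 + 4/(((4 + 5)*(-3 - 1)))) = q*(3 + 4/((9*(-4)))) = q*(3 + 4/(-36)) = q*(3 + 4*(-1/36)) = q*(3 - ⅑) = q*(26/9) = 26*q/9)
V(7, 2)*(-13) + p(-101) = 24*(-13) + (26/9)*(-101) = -312 - 2626/9 = -5434/9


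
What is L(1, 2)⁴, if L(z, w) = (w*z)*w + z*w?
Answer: 1296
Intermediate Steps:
L(z, w) = w*z + z*w² (L(z, w) = z*w² + w*z = w*z + z*w²)
L(1, 2)⁴ = (2*1*(1 + 2))⁴ = (2*1*3)⁴ = 6⁴ = 1296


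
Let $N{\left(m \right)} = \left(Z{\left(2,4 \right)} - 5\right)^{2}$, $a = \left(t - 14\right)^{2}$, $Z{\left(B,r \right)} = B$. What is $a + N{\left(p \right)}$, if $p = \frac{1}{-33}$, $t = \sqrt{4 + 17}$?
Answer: $226 - 28 \sqrt{21} \approx 97.688$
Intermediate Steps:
$t = \sqrt{21} \approx 4.5826$
$p = - \frac{1}{33} \approx -0.030303$
$a = \left(-14 + \sqrt{21}\right)^{2}$ ($a = \left(\sqrt{21} - 14\right)^{2} = \left(-14 + \sqrt{21}\right)^{2} \approx 88.688$)
$N{\left(m \right)} = 9$ ($N{\left(m \right)} = \left(2 - 5\right)^{2} = \left(-3\right)^{2} = 9$)
$a + N{\left(p \right)} = \left(14 - \sqrt{21}\right)^{2} + 9 = 9 + \left(14 - \sqrt{21}\right)^{2}$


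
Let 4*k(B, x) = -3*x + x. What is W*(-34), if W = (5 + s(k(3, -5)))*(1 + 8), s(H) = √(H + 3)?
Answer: -1530 - 153*√22 ≈ -2247.6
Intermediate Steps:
k(B, x) = -x/2 (k(B, x) = (-3*x + x)/4 = (-2*x)/4 = -x/2)
s(H) = √(3 + H)
W = 45 + 9*√22/2 (W = (5 + √(3 - ½*(-5)))*(1 + 8) = (5 + √(3 + 5/2))*9 = (5 + √(11/2))*9 = (5 + √22/2)*9 = 45 + 9*√22/2 ≈ 66.107)
W*(-34) = (45 + 9*√22/2)*(-34) = -1530 - 153*√22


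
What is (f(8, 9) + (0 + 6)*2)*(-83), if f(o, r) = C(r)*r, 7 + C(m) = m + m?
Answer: -9213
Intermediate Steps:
C(m) = -7 + 2*m (C(m) = -7 + (m + m) = -7 + 2*m)
f(o, r) = r*(-7 + 2*r) (f(o, r) = (-7 + 2*r)*r = r*(-7 + 2*r))
(f(8, 9) + (0 + 6)*2)*(-83) = (9*(-7 + 2*9) + (0 + 6)*2)*(-83) = (9*(-7 + 18) + 6*2)*(-83) = (9*11 + 12)*(-83) = (99 + 12)*(-83) = 111*(-83) = -9213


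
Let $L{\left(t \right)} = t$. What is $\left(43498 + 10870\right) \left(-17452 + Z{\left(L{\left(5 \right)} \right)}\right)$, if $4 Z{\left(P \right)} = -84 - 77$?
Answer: $-951018648$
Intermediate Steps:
$Z{\left(P \right)} = - \frac{161}{4}$ ($Z{\left(P \right)} = \frac{-84 - 77}{4} = \frac{1}{4} \left(-161\right) = - \frac{161}{4}$)
$\left(43498 + 10870\right) \left(-17452 + Z{\left(L{\left(5 \right)} \right)}\right) = \left(43498 + 10870\right) \left(-17452 - \frac{161}{4}\right) = 54368 \left(- \frac{69969}{4}\right) = -951018648$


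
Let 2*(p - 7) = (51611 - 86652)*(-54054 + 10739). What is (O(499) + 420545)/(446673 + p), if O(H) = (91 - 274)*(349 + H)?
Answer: 530722/1518694275 ≈ 0.00034946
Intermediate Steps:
O(H) = -63867 - 183*H (O(H) = -183*(349 + H) = -63867 - 183*H)
p = 1517800929/2 (p = 7 + ((51611 - 86652)*(-54054 + 10739))/2 = 7 + (-35041*(-43315))/2 = 7 + (1/2)*1517800915 = 7 + 1517800915/2 = 1517800929/2 ≈ 7.5890e+8)
(O(499) + 420545)/(446673 + p) = ((-63867 - 183*499) + 420545)/(446673 + 1517800929/2) = ((-63867 - 91317) + 420545)/(1518694275/2) = (-155184 + 420545)*(2/1518694275) = 265361*(2/1518694275) = 530722/1518694275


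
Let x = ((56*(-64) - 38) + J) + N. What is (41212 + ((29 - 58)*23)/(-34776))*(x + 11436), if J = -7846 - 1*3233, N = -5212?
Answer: -75460525903/216 ≈ -3.4935e+8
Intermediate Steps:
J = -11079 (J = -7846 - 3233 = -11079)
x = -19913 (x = ((56*(-64) - 38) - 11079) - 5212 = ((-3584 - 38) - 11079) - 5212 = (-3622 - 11079) - 5212 = -14701 - 5212 = -19913)
(41212 + ((29 - 58)*23)/(-34776))*(x + 11436) = (41212 + ((29 - 58)*23)/(-34776))*(-19913 + 11436) = (41212 - 29*23*(-1/34776))*(-8477) = (41212 - 667*(-1/34776))*(-8477) = (41212 + 29/1512)*(-8477) = (62312573/1512)*(-8477) = -75460525903/216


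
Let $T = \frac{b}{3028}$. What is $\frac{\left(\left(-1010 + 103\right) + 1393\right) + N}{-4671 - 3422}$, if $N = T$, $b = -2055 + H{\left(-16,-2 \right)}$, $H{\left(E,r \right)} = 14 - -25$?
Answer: $- \frac{367398}{6126401} \approx -0.05997$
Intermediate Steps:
$H{\left(E,r \right)} = 39$ ($H{\left(E,r \right)} = 14 + 25 = 39$)
$b = -2016$ ($b = -2055 + 39 = -2016$)
$T = - \frac{504}{757}$ ($T = - \frac{2016}{3028} = \left(-2016\right) \frac{1}{3028} = - \frac{504}{757} \approx -0.66579$)
$N = - \frac{504}{757} \approx -0.66579$
$\frac{\left(\left(-1010 + 103\right) + 1393\right) + N}{-4671 - 3422} = \frac{\left(\left(-1010 + 103\right) + 1393\right) - \frac{504}{757}}{-4671 - 3422} = \frac{\left(-907 + 1393\right) - \frac{504}{757}}{-8093} = \left(486 - \frac{504}{757}\right) \left(- \frac{1}{8093}\right) = \frac{367398}{757} \left(- \frac{1}{8093}\right) = - \frac{367398}{6126401}$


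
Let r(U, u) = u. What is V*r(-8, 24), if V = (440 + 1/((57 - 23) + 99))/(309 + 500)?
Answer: 1404504/107597 ≈ 13.053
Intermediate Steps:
V = 58521/107597 (V = (440 + 1/(34 + 99))/809 = (440 + 1/133)*(1/809) = (58521/133)*(1/809) = 58521/107597 ≈ 0.54389)
V*r(-8, 24) = (58521/107597)*24 = 1404504/107597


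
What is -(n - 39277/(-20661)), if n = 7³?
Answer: -7126000/20661 ≈ -344.90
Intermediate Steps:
n = 343
-(n - 39277/(-20661)) = -(343 - 39277/(-20661)) = -(343 - 39277*(-1/20661)) = -(343 + 39277/20661) = -1*7126000/20661 = -7126000/20661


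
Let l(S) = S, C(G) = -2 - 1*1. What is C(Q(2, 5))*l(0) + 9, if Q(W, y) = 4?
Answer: 9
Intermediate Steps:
C(G) = -3 (C(G) = -2 - 1 = -3)
C(Q(2, 5))*l(0) + 9 = -3*0 + 9 = 0 + 9 = 9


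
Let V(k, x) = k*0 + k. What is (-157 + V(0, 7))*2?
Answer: -314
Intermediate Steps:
V(k, x) = k (V(k, x) = 0 + k = k)
(-157 + V(0, 7))*2 = (-157 + 0)*2 = -157*2 = -314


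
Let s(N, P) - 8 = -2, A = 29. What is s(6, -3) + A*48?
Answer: 1398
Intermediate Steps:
s(N, P) = 6 (s(N, P) = 8 - 2 = 6)
s(6, -3) + A*48 = 6 + 29*48 = 6 + 1392 = 1398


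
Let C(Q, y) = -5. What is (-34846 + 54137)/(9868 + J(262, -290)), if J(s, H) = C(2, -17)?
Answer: 19291/9863 ≈ 1.9559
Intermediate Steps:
J(s, H) = -5
(-34846 + 54137)/(9868 + J(262, -290)) = (-34846 + 54137)/(9868 - 5) = 19291/9863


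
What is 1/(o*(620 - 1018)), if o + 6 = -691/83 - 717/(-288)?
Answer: 3984/18767093 ≈ 0.00021229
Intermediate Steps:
o = -94307/7968 (o = -6 + (-691/83 - 717/(-288)) = -6 + (-691*1/83 - 717*(-1/288)) = -6 + (-691/83 + 239/96) = -6 - 46499/7968 = -94307/7968 ≈ -11.836)
1/(o*(620 - 1018)) = 1/(-94307*(620 - 1018)/7968) = 1/(-94307/7968*(-398)) = 1/(18767093/3984) = 3984/18767093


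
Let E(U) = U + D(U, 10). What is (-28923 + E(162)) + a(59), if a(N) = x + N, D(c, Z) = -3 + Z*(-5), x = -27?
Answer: -28782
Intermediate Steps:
D(c, Z) = -3 - 5*Z
E(U) = -53 + U (E(U) = U + (-3 - 5*10) = U + (-3 - 50) = U - 53 = -53 + U)
a(N) = -27 + N
(-28923 + E(162)) + a(59) = (-28923 + (-53 + 162)) + (-27 + 59) = (-28923 + 109) + 32 = -28814 + 32 = -28782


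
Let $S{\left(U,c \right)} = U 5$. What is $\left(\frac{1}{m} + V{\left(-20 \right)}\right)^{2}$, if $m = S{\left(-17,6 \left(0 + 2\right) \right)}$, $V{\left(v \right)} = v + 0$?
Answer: $\frac{2893401}{7225} \approx 400.47$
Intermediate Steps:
$V{\left(v \right)} = v$
$S{\left(U,c \right)} = 5 U$
$m = -85$ ($m = 5 \left(-17\right) = -85$)
$\left(\frac{1}{m} + V{\left(-20 \right)}\right)^{2} = \left(\frac{1}{-85} - 20\right)^{2} = \left(- \frac{1}{85} - 20\right)^{2} = \left(- \frac{1701}{85}\right)^{2} = \frac{2893401}{7225}$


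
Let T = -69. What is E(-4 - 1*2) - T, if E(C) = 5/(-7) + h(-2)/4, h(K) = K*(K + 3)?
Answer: 949/14 ≈ 67.786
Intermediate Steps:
h(K) = K*(3 + K)
E(C) = -17/14 (E(C) = 5/(-7) - 2*(3 - 2)/4 = 5*(-1/7) - 2*1*(1/4) = -5/7 - 2*1/4 = -5/7 - 1/2 = -17/14)
E(-4 - 1*2) - T = -17/14 - 1*(-69) = -17/14 + 69 = 949/14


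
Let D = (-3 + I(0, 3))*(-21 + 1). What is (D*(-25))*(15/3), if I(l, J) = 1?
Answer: -5000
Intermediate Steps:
D = 40 (D = (-3 + 1)*(-21 + 1) = -2*(-20) = 40)
(D*(-25))*(15/3) = (40*(-25))*(15/3) = -15000/3 = -1000*5 = -5000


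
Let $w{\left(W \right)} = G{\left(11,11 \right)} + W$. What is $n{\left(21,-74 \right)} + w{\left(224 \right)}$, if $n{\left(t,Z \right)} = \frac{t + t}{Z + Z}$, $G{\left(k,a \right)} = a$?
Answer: $\frac{17369}{74} \approx 234.72$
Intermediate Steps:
$n{\left(t,Z \right)} = \frac{t}{Z}$ ($n{\left(t,Z \right)} = \frac{2 t}{2 Z} = 2 t \frac{1}{2 Z} = \frac{t}{Z}$)
$w{\left(W \right)} = 11 + W$
$n{\left(21,-74 \right)} + w{\left(224 \right)} = \frac{21}{-74} + \left(11 + 224\right) = 21 \left(- \frac{1}{74}\right) + 235 = - \frac{21}{74} + 235 = \frac{17369}{74}$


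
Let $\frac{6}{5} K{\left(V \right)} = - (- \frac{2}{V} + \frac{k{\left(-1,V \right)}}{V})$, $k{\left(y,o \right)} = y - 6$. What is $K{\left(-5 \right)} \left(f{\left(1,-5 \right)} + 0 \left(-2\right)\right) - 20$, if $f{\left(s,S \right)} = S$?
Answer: $- \frac{25}{2} \approx -12.5$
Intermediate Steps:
$k{\left(y,o \right)} = -6 + y$ ($k{\left(y,o \right)} = y - 6 = -6 + y$)
$K{\left(V \right)} = \frac{15}{2 V}$ ($K{\left(V \right)} = \frac{5 \left(- (- \frac{2}{V} + \frac{-6 - 1}{V})\right)}{6} = \frac{5 \left(- (- \frac{2}{V} - \frac{7}{V})\right)}{6} = \frac{5 \left(- \frac{-9}{V}\right)}{6} = \frac{5 \frac{9}{V}}{6} = \frac{15}{2 V}$)
$K{\left(-5 \right)} \left(f{\left(1,-5 \right)} + 0 \left(-2\right)\right) - 20 = \frac{15}{2 \left(-5\right)} \left(-5 + 0 \left(-2\right)\right) - 20 = \frac{15}{2} \left(- \frac{1}{5}\right) \left(-5 + 0\right) - 20 = \left(- \frac{3}{2}\right) \left(-5\right) - 20 = \frac{15}{2} - 20 = - \frac{25}{2}$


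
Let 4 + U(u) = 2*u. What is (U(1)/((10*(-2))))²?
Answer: 1/100 ≈ 0.010000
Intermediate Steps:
U(u) = -4 + 2*u
(U(1)/((10*(-2))))² = ((-4 + 2*1)/((10*(-2))))² = ((-4 + 2)/(-20))² = (-2*(-1/20))² = (⅒)² = 1/100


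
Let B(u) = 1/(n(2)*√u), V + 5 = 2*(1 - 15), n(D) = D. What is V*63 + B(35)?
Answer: -2079 + √35/70 ≈ -2078.9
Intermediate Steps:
V = -33 (V = -5 + 2*(1 - 15) = -5 + 2*(-14) = -5 - 28 = -33)
B(u) = 1/(2*√u)
V*63 + B(35) = -33*63 + 1/(2*√35) = -2079 + (√35/35)/2 = -2079 + √35/70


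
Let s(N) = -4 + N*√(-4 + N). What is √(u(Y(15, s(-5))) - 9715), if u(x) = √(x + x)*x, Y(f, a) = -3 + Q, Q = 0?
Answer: √(-9715 - 3*I*√6) ≈ 0.0373 - 98.565*I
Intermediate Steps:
Y(f, a) = -3 (Y(f, a) = -3 + 0 = -3)
u(x) = √2*x^(3/2) (u(x) = √(2*x)*x = (√2*√x)*x = √2*x^(3/2))
√(u(Y(15, s(-5))) - 9715) = √(√2*(-3)^(3/2) - 9715) = √(√2*(-3*I*√3) - 9715) = √(-3*I*√6 - 9715) = √(-9715 - 3*I*√6)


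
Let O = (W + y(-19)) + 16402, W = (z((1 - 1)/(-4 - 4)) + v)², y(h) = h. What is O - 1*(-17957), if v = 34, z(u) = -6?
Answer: 35124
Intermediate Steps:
W = 784 (W = (-6 + 34)² = 28² = 784)
O = 17167 (O = (784 - 19) + 16402 = 765 + 16402 = 17167)
O - 1*(-17957) = 17167 - 1*(-17957) = 17167 + 17957 = 35124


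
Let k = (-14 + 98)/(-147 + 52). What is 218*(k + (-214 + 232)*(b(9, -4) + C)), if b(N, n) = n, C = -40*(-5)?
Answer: 73046568/95 ≈ 7.6891e+5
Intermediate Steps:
C = 200
k = -84/95 (k = 84/(-95) = 84*(-1/95) = -84/95 ≈ -0.88421)
218*(k + (-214 + 232)*(b(9, -4) + C)) = 218*(-84/95 + (-214 + 232)*(-4 + 200)) = 218*(-84/95 + 18*196) = 218*(-84/95 + 3528) = 218*(335076/95) = 73046568/95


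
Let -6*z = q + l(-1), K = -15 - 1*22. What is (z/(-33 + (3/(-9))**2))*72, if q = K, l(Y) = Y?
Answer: -513/37 ≈ -13.865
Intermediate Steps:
K = -37 (K = -15 - 22 = -37)
q = -37
z = 19/3 (z = -(-37 - 1)/6 = -1/6*(-38) = 19/3 ≈ 6.3333)
(z/(-33 + (3/(-9))**2))*72 = ((19/3)/(-33 + (3/(-9))**2))*72 = ((19/3)/(-33 + (3*(-1/9))**2))*72 = ((19/3)/(-33 + (-1/3)**2))*72 = ((19/3)/(-33 + 1/9))*72 = ((19/3)/(-296/9))*72 = -9/296*19/3*72 = -57/296*72 = -513/37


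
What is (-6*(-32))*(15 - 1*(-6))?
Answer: 4032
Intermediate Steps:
(-6*(-32))*(15 - 1*(-6)) = 192*(15 + 6) = 192*21 = 4032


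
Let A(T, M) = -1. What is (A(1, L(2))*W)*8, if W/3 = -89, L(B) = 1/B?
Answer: 2136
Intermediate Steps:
W = -267 (W = 3*(-89) = -267)
(A(1, L(2))*W)*8 = -1*(-267)*8 = 267*8 = 2136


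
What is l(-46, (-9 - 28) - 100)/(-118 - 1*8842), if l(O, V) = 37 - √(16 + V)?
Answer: -37/8960 + 11*I/8960 ≈ -0.0041295 + 0.0012277*I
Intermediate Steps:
l(-46, (-9 - 28) - 100)/(-118 - 1*8842) = (37 - √(16 + ((-9 - 28) - 100)))/(-118 - 1*8842) = (37 - √(16 + (-37 - 100)))/(-118 - 8842) = (37 - √(16 - 137))/(-8960) = (37 - √(-121))*(-1/8960) = (37 - 11*I)*(-1/8960) = -37/8960 + 11*I/8960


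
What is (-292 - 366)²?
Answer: 432964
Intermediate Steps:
(-292 - 366)² = (-658)² = 432964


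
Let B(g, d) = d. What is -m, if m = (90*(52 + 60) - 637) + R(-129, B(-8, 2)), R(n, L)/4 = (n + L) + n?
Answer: -8419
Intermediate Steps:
R(n, L) = 4*L + 8*n (R(n, L) = 4*((n + L) + n) = 4*((L + n) + n) = 4*(L + 2*n) = 4*L + 8*n)
m = 8419 (m = (90*(52 + 60) - 637) + (4*2 + 8*(-129)) = (90*112 - 637) + (8 - 1032) = (10080 - 637) - 1024 = 9443 - 1024 = 8419)
-m = -1*8419 = -8419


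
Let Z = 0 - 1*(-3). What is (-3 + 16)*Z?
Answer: 39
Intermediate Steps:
Z = 3 (Z = 0 + 3 = 3)
(-3 + 16)*Z = (-3 + 16)*3 = 13*3 = 39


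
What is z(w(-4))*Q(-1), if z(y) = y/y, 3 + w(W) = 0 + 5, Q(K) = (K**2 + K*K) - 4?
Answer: -2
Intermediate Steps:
Q(K) = -4 + 2*K**2 (Q(K) = (K**2 + K**2) - 4 = 2*K**2 - 4 = -4 + 2*K**2)
w(W) = 2 (w(W) = -3 + (0 + 5) = -3 + 5 = 2)
z(y) = 1
z(w(-4))*Q(-1) = 1*(-4 + 2*(-1)**2) = 1*(-4 + 2*1) = 1*(-4 + 2) = 1*(-2) = -2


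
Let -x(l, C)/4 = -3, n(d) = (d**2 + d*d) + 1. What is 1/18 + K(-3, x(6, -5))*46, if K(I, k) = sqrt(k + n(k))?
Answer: 1/18 + 46*sqrt(301) ≈ 798.13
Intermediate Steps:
n(d) = 1 + 2*d**2 (n(d) = (d**2 + d**2) + 1 = 2*d**2 + 1 = 1 + 2*d**2)
x(l, C) = 12 (x(l, C) = -4*(-3) = 12)
K(I, k) = sqrt(1 + k + 2*k**2) (K(I, k) = sqrt(k + (1 + 2*k**2)) = sqrt(1 + k + 2*k**2))
1/18 + K(-3, x(6, -5))*46 = 1/18 + sqrt(1 + 12 + 2*12**2)*46 = 1/18 + sqrt(1 + 12 + 2*144)*46 = 1/18 + sqrt(1 + 12 + 288)*46 = 1/18 + sqrt(301)*46 = 1/18 + 46*sqrt(301)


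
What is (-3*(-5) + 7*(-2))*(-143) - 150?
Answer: -293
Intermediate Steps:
(-3*(-5) + 7*(-2))*(-143) - 150 = (15 - 14)*(-143) - 150 = 1*(-143) - 150 = -143 - 150 = -293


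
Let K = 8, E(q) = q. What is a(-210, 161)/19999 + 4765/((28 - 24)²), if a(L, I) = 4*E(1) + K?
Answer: 95295427/319984 ≈ 297.81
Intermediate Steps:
a(L, I) = 12 (a(L, I) = 4*1 + 8 = 4 + 8 = 12)
a(-210, 161)/19999 + 4765/((28 - 24)²) = 12/19999 + 4765/((28 - 24)²) = 12*(1/19999) + 4765/(4²) = 12/19999 + 4765/16 = 95295427/319984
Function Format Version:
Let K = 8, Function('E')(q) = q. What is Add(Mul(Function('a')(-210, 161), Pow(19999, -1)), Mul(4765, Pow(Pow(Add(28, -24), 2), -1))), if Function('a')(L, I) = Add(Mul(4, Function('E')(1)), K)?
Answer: Rational(95295427, 319984) ≈ 297.81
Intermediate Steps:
Function('a')(L, I) = 12 (Function('a')(L, I) = Add(Mul(4, 1), 8) = Add(4, 8) = 12)
Add(Mul(Function('a')(-210, 161), Pow(19999, -1)), Mul(4765, Pow(Pow(Add(28, -24), 2), -1))) = Add(Mul(12, Pow(19999, -1)), Mul(4765, Pow(Pow(Add(28, -24), 2), -1))) = Add(Mul(12, Rational(1, 19999)), Mul(4765, Pow(Pow(4, 2), -1))) = Add(Rational(12, 19999), Mul(4765, Pow(16, -1))) = Add(Rational(12, 19999), Mul(4765, Rational(1, 16))) = Add(Rational(12, 19999), Rational(4765, 16)) = Rational(95295427, 319984)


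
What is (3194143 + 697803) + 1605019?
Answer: 5496965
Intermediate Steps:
(3194143 + 697803) + 1605019 = 3891946 + 1605019 = 5496965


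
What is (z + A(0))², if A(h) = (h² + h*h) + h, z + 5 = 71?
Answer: 4356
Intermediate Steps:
z = 66 (z = -5 + 71 = 66)
A(h) = h + 2*h² (A(h) = (h² + h²) + h = 2*h² + h = h + 2*h²)
(z + A(0))² = (66 + 0*(1 + 2*0))² = (66 + 0*(1 + 0))² = (66 + 0*1)² = (66 + 0)² = 66² = 4356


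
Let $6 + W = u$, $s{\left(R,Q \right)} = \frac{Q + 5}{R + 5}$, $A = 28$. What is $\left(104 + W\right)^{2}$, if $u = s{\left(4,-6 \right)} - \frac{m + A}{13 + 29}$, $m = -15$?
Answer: $\frac{151167025}{15876} \approx 9521.7$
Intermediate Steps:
$s{\left(R,Q \right)} = \frac{5 + Q}{5 + R}$
$u = - \frac{53}{126}$ ($u = \frac{5 - 6}{5 + 4} - \frac{-15 + 28}{13 + 29} = \frac{1}{9} \left(-1\right) - \frac{13}{42} = \frac{1}{9} \left(-1\right) - 13 \cdot \frac{1}{42} = - \frac{1}{9} - \frac{13}{42} = - \frac{53}{126} \approx -0.42063$)
$W = - \frac{809}{126}$ ($W = -6 - \frac{53}{126} = - \frac{809}{126} \approx -6.4206$)
$\left(104 + W\right)^{2} = \left(104 - \frac{809}{126}\right)^{2} = \left(\frac{12295}{126}\right)^{2} = \frac{151167025}{15876}$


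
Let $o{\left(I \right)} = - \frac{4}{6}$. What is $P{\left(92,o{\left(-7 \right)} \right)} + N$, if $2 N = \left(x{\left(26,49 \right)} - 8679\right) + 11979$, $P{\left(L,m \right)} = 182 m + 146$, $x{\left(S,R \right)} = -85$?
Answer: $\frac{9793}{6} \approx 1632.2$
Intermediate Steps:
$o{\left(I \right)} = - \frac{2}{3}$ ($o{\left(I \right)} = \left(-4\right) \frac{1}{6} = - \frac{2}{3}$)
$P{\left(L,m \right)} = 146 + 182 m$
$N = \frac{3215}{2}$ ($N = \frac{\left(-85 - 8679\right) + 11979}{2} = \frac{-8764 + 11979}{2} = \frac{1}{2} \cdot 3215 = \frac{3215}{2} \approx 1607.5$)
$P{\left(92,o{\left(-7 \right)} \right)} + N = \left(146 + 182 \left(- \frac{2}{3}\right)\right) + \frac{3215}{2} = \left(146 - \frac{364}{3}\right) + \frac{3215}{2} = \frac{74}{3} + \frac{3215}{2} = \frac{9793}{6}$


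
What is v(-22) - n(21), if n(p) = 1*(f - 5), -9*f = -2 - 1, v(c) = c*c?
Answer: 1466/3 ≈ 488.67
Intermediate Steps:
v(c) = c²
f = ⅓ (f = -(-2 - 1)/9 = -⅑*(-3) = ⅓ ≈ 0.33333)
n(p) = -14/3 (n(p) = 1*(⅓ - 5) = 1*(-14/3) = -14/3)
v(-22) - n(21) = (-22)² - 1*(-14/3) = 484 + 14/3 = 1466/3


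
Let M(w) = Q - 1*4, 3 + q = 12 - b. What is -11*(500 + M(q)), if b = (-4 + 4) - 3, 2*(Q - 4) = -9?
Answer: -10901/2 ≈ -5450.5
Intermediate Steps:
Q = -½ (Q = 4 + (½)*(-9) = 4 - 9/2 = -½ ≈ -0.50000)
b = -3 (b = 0 - 3 = -3)
q = 12 (q = -3 + (12 - 1*(-3)) = -3 + (12 + 3) = -3 + 15 = 12)
M(w) = -9/2 (M(w) = -½ - 1*4 = -½ - 4 = -9/2)
-11*(500 + M(q)) = -11*(500 - 9/2) = -11*991/2 = -10901/2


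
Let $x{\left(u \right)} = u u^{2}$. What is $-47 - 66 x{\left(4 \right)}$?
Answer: $-4271$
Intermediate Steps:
$x{\left(u \right)} = u^{3}$
$-47 - 66 x{\left(4 \right)} = -47 - 66 \cdot 4^{3} = -47 - 4224 = -4271$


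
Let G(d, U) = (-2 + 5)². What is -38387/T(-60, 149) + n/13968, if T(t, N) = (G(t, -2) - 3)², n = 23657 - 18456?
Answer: -4962985/4656 ≈ -1065.9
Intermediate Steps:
G(d, U) = 9 (G(d, U) = 3² = 9)
n = 5201
T(t, N) = 36 (T(t, N) = (9 - 3)² = 6² = 36)
-38387/T(-60, 149) + n/13968 = -38387/36 + 5201/13968 = -4962985/4656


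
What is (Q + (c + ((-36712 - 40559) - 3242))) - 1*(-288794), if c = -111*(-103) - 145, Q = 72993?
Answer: 292562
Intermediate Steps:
c = 11288 (c = 11433 - 145 = 11288)
(Q + (c + ((-36712 - 40559) - 3242))) - 1*(-288794) = (72993 + (11288 + ((-36712 - 40559) - 3242))) - 1*(-288794) = (72993 + (11288 + (-77271 - 3242))) + 288794 = (72993 + (11288 - 80513)) + 288794 = (72993 - 69225) + 288794 = 3768 + 288794 = 292562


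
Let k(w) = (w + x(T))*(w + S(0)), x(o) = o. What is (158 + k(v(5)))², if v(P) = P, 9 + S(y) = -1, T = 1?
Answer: 16384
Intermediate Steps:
S(y) = -10 (S(y) = -9 - 1 = -10)
k(w) = (1 + w)*(-10 + w) (k(w) = (w + 1)*(w - 10) = (1 + w)*(-10 + w))
(158 + k(v(5)))² = (158 + (-10 + 5² - 9*5))² = (158 + (-10 + 25 - 45))² = (158 - 30)² = 128² = 16384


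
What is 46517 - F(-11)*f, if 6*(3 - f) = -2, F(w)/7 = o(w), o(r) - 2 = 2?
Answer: 139271/3 ≈ 46424.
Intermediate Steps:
o(r) = 4 (o(r) = 2 + 2 = 4)
F(w) = 28 (F(w) = 7*4 = 28)
f = 10/3 (f = 3 - ⅙*(-2) = 3 + ⅓ = 10/3 ≈ 3.3333)
46517 - F(-11)*f = 46517 - 28*10/3 = 46517 - 1*280/3 = 46517 - 280/3 = 139271/3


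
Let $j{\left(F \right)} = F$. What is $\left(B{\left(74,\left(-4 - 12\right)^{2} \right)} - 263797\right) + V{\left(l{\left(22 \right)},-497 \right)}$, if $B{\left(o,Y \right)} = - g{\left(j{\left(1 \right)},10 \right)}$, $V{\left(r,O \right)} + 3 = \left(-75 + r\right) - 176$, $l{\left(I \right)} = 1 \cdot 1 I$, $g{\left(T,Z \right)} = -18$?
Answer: $-264011$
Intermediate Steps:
$l{\left(I \right)} = I$ ($l{\left(I \right)} = 1 I = I$)
$V{\left(r,O \right)} = -254 + r$ ($V{\left(r,O \right)} = -3 + \left(\left(-75 + r\right) - 176\right) = -3 + \left(-251 + r\right) = -254 + r$)
$B{\left(o,Y \right)} = 18$ ($B{\left(o,Y \right)} = \left(-1\right) \left(-18\right) = 18$)
$\left(B{\left(74,\left(-4 - 12\right)^{2} \right)} - 263797\right) + V{\left(l{\left(22 \right)},-497 \right)} = \left(18 - 263797\right) + \left(-254 + 22\right) = -263779 - 232 = -264011$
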